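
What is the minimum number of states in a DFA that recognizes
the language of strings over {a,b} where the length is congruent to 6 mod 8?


States track (length) mod 8.
Need 8 states: one per remainder 0..7; accept = remainder 6.

8


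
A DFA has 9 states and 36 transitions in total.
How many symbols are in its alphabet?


Each state has exactly one transition per symbol.
|alphabet| = transitions / states = 36 / 9 = 4

4


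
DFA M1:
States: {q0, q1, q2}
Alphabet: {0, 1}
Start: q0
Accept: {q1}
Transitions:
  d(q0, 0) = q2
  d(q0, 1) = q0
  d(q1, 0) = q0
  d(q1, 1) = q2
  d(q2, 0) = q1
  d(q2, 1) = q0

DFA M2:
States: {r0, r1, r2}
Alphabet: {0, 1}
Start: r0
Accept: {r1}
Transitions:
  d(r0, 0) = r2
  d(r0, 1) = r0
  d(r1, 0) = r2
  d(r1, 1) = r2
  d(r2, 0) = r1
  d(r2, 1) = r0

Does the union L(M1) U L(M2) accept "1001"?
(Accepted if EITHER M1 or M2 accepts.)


M1: final=q2 accepted=False
M2: final=r2 accepted=False

No, union rejects (neither accepts)


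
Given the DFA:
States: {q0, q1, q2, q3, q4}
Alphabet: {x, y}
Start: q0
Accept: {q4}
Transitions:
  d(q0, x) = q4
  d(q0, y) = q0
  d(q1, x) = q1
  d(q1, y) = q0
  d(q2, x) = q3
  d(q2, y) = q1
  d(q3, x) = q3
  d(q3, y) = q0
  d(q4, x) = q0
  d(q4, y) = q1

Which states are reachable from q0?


BFS from q0:
  layer 0: {q0}
  layer 1: {q4}
  layer 2: {q1}

{q0, q1, q4}


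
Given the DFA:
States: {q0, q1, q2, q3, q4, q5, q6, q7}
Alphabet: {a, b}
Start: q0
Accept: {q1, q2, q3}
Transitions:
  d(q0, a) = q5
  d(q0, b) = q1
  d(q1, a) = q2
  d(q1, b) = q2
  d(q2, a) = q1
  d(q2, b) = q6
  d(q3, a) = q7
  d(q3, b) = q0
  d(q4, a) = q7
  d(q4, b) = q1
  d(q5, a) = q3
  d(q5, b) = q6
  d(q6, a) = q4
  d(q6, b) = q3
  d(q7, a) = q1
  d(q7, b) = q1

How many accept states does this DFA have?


Accept states listed: {q1, q2, q3}
Counting: q1(1) q2(2) q3(3)

3


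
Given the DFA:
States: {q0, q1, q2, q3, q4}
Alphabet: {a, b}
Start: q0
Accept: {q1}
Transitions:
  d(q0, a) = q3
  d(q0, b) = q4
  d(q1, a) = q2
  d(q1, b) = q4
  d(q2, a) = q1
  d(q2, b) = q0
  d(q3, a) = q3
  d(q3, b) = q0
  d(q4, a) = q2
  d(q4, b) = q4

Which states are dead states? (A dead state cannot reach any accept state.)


Forward reachability from each state:
  q0 -> reaches accept state q1 (live)
  q1 -> reaches accept state q1 (live)
  q2 -> reaches accept state q1 (live)
  q3 -> reaches accept state q1 (live)
  q4 -> reaches accept state q1 (live)

None (all states can reach an accept state)


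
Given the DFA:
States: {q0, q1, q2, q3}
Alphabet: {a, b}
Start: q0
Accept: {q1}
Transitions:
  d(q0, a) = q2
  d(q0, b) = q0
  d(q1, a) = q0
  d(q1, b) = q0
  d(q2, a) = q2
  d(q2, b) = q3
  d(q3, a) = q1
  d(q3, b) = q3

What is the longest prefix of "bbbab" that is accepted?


Run the DFA, marking each prefix where the state is accepting:
  "" -> q0 [reject]
  "b" -> q0 [reject]
  "bb" -> q0 [reject]
  "bbb" -> q0 [reject]
  "bbba" -> q2 [reject]
  "bbbab" -> q3 [reject]

No prefix is accepted


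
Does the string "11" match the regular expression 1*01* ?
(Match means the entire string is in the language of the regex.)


|string| = 2; first = '1'; last = '1'

No, "11" does not match 1*01*


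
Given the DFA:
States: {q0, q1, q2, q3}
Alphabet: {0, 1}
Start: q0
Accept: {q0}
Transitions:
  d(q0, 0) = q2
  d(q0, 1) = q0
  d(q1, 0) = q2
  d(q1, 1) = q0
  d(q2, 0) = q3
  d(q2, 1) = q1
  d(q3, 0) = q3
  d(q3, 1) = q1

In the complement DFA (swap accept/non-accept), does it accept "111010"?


Trace: q0 -> q0 -> q0 -> q0 -> q2 -> q1 -> q2
Final: q2
Original accept: {q0}
Complement: q2 is not in original accept

Yes, complement accepts (original rejects)


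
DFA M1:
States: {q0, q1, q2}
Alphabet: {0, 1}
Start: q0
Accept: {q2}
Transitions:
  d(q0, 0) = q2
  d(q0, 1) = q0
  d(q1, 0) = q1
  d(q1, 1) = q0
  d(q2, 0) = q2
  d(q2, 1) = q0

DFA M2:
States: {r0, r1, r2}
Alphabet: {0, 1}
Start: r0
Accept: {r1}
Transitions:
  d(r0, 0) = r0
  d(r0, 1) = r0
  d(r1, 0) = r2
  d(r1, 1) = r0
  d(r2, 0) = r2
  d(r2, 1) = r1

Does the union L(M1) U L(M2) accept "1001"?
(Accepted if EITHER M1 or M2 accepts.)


M1: final=q0 accepted=False
M2: final=r0 accepted=False

No, union rejects (neither accepts)


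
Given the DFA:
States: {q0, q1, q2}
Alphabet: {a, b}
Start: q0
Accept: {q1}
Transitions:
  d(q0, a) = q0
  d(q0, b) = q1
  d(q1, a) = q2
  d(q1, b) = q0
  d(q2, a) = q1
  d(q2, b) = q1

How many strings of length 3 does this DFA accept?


Enumerating all length-3 strings:
  "aaa" -> q0 [reject]
  "aab" -> q1 [accept]
  "aba" -> q2 [reject]
  "abb" -> q0 [reject]
  "baa" -> q1 [accept]
  "bab" -> q1 [accept]
  "bba" -> q0 [reject]
  "bbb" -> q1 [accept]

4 out of 8


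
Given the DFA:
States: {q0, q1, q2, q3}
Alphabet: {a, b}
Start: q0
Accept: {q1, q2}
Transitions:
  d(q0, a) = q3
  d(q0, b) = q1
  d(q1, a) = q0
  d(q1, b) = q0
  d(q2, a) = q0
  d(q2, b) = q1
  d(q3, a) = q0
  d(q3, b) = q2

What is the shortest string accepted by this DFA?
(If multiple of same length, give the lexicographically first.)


BFS by string length (lex-first path to each state shown):
  len 0: q0<-""
  len 1: q1<-"b", q3<-"a"
Found accept state at length 1.

"b"


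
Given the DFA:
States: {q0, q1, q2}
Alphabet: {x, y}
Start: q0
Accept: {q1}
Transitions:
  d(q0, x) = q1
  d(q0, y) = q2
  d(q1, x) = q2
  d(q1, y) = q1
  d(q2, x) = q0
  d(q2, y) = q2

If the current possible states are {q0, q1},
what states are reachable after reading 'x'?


Apply transition on 'x' from each current state:
  d(q0, x) = q1
  d(q1, x) = q2

{q1, q2}


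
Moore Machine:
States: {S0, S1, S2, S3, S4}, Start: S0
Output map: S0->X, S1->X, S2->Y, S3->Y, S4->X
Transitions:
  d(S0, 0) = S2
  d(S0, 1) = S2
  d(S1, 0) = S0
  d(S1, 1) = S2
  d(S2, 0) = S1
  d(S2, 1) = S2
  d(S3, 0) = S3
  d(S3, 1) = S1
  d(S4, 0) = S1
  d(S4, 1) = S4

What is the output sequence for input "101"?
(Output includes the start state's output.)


Start: S0 (output X)
  --1--> S2 (output Y)
  --0--> S1 (output X)
  --1--> S2 (output Y)

"XYXY"


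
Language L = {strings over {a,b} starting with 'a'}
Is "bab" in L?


first symbol = 'b'

No, "bab" is not in L


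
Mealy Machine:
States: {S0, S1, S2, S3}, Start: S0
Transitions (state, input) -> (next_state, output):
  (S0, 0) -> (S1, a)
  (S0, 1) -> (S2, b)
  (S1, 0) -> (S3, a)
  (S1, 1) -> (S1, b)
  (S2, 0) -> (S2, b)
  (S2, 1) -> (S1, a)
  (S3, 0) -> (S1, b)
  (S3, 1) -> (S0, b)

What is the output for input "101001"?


Step-by-step:
  (S0, 1) -> (S2, b)
  (S2, 0) -> (S2, b)
  (S2, 1) -> (S1, a)
  (S1, 0) -> (S3, a)
  (S3, 0) -> (S1, b)
  (S1, 1) -> (S1, b)

"bbaabb"


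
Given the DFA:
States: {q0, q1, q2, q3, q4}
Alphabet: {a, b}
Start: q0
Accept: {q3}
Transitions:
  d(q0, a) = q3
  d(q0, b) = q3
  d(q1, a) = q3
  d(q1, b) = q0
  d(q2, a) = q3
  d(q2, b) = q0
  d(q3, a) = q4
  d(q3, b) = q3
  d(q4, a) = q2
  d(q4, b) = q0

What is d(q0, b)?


Looking up transition d(q0, b)

q3


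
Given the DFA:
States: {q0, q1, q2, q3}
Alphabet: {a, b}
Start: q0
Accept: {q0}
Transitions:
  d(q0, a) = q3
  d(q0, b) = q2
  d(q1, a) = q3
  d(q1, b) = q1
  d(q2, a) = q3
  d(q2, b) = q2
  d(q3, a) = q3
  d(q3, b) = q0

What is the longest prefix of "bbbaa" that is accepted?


Run the DFA, marking each prefix where the state is accepting:
  "" -> q0 [accept]
  "b" -> q2 [reject]
  "bb" -> q2 [reject]
  "bbb" -> q2 [reject]
  "bbba" -> q3 [reject]
  "bbbaa" -> q3 [reject]

""


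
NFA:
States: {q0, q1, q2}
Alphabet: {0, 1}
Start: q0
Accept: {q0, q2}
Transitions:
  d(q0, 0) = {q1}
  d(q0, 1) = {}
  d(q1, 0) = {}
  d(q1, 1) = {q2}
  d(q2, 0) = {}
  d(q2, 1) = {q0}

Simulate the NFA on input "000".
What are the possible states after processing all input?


Start: {q0}
  --0--> {q1}
  --0--> {}
  --0--> {}

{} (empty set, no valid transitions)


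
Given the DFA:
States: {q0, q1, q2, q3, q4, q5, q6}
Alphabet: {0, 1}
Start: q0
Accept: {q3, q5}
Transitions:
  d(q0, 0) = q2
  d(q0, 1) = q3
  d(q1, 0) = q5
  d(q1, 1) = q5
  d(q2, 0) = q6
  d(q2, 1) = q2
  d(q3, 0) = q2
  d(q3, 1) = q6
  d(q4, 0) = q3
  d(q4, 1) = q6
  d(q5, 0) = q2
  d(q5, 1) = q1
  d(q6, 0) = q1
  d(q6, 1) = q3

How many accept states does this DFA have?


Accept states listed: {q3, q5}
Counting: q3(1) q5(2)

2


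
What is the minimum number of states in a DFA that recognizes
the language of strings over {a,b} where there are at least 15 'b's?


States: count = 0, 1, ..., 14, and a final '>= 15' state.
Total: 15 + 1 = 16. Accept = '>= 15' state.

16


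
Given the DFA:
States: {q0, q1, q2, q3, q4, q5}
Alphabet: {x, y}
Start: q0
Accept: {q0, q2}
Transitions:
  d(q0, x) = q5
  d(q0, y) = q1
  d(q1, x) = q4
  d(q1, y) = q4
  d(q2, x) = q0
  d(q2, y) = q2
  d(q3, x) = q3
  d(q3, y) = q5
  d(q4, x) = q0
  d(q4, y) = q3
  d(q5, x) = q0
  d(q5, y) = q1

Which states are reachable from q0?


BFS from q0:
  layer 0: {q0}
  layer 1: {q1, q5}
  layer 2: {q4}
  layer 3: {q3}

{q0, q1, q3, q4, q5}


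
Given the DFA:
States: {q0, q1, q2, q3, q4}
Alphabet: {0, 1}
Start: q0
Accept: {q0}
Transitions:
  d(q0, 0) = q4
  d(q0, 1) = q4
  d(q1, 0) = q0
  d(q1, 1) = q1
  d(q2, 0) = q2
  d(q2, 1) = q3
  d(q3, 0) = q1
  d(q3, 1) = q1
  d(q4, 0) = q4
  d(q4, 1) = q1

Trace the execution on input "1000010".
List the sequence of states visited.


Input: 1000010
d(q0, 1) = q4
d(q4, 0) = q4
d(q4, 0) = q4
d(q4, 0) = q4
d(q4, 0) = q4
d(q4, 1) = q1
d(q1, 0) = q0


q0 -> q4 -> q4 -> q4 -> q4 -> q4 -> q1 -> q0


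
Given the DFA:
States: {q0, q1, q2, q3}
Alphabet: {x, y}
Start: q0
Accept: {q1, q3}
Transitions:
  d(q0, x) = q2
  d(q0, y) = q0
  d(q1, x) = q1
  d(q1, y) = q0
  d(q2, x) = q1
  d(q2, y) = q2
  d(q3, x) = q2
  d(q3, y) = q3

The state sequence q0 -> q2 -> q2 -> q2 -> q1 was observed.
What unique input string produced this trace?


Trace back each transition to find the symbol:
  q0 --[x]--> q2
  q2 --[y]--> q2
  q2 --[y]--> q2
  q2 --[x]--> q1

"xyyx"


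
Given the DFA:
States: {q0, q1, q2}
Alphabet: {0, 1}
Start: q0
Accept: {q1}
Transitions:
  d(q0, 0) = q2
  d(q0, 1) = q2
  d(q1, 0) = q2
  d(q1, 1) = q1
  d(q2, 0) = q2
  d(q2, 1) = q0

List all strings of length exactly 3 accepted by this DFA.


All strings of length 3: 8 total
Accepted: 0

None


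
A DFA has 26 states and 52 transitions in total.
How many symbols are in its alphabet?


Each state has exactly one transition per symbol.
|alphabet| = transitions / states = 52 / 26 = 2

2


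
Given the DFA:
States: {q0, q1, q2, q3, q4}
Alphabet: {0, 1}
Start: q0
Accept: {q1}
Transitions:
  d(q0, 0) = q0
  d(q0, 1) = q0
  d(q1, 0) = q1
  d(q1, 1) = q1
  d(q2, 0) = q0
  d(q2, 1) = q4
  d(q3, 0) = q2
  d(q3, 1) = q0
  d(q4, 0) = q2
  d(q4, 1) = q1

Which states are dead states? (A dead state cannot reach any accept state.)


Forward reachability from each state:
  q0 -> reaches {q0}, no accept state (dead)
  q1 -> reaches accept state q1 (live)
  q2 -> reaches accept state q1 (live)
  q3 -> reaches accept state q1 (live)
  q4 -> reaches accept state q1 (live)

{q0}


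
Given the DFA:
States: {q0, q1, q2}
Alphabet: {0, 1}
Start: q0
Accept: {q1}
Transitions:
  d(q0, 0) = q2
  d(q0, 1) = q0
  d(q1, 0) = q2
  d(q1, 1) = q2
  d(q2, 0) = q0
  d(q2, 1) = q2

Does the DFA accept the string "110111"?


Trace: q0 -> q0 -> q0 -> q2 -> q2 -> q2 -> q2
Final state: q2
Accept states: {q1}

No, rejected (final state q2 is not an accept state)


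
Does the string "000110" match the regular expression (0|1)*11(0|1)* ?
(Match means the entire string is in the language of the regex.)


|string| = 6; first = '0'; last = '0'

Yes, "000110" matches (0|1)*11(0|1)*


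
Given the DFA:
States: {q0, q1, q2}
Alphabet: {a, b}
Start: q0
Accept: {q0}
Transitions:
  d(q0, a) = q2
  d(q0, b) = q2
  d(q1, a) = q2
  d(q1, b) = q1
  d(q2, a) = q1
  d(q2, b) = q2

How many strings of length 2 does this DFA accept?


Enumerating all length-2 strings:
  "aa" -> q1 [reject]
  "ab" -> q2 [reject]
  "ba" -> q1 [reject]
  "bb" -> q2 [reject]

0 out of 4


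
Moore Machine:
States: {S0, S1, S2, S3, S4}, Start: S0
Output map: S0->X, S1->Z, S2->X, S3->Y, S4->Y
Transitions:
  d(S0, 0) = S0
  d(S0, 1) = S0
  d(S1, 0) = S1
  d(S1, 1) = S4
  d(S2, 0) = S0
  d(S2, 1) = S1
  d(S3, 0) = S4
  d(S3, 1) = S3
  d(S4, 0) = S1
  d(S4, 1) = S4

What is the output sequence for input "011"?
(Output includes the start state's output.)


Start: S0 (output X)
  --0--> S0 (output X)
  --1--> S0 (output X)
  --1--> S0 (output X)

"XXXX"


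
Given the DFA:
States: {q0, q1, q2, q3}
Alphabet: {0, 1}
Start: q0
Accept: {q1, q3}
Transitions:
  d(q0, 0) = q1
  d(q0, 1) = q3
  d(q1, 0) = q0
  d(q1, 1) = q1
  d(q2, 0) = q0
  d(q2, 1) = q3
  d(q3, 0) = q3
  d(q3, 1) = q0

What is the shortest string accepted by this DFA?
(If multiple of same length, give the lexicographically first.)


BFS by string length (lex-first path to each state shown):
  len 0: q0<-""
  len 1: q1<-"0", q3<-"1"
Found accept state at length 1.

"0"


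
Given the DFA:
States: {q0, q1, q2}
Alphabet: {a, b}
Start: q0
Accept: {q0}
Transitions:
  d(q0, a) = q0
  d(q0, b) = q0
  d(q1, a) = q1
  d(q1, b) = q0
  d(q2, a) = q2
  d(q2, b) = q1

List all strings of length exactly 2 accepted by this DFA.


All strings of length 2: 4 total
Accepted: 4

"aa", "ab", "ba", "bb"


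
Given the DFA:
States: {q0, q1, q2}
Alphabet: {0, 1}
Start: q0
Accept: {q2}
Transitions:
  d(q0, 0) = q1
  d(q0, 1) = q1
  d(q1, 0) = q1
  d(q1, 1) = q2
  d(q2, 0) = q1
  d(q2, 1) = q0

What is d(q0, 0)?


Looking up transition d(q0, 0)

q1


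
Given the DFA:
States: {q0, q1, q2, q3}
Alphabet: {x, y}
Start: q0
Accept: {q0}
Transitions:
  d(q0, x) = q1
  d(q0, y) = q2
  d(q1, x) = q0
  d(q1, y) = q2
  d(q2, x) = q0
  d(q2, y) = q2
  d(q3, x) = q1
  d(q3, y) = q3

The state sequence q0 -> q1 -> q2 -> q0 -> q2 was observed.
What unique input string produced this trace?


Trace back each transition to find the symbol:
  q0 --[x]--> q1
  q1 --[y]--> q2
  q2 --[x]--> q0
  q0 --[y]--> q2

"xyxy"


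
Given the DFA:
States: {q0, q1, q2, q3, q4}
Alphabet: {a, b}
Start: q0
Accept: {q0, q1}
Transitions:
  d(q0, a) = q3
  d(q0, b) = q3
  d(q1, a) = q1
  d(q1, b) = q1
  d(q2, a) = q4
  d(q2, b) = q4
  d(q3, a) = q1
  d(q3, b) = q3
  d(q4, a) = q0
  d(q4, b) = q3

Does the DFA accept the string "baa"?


Trace: q0 -> q3 -> q1 -> q1
Final state: q1
Accept states: {q0, q1}

Yes, accepted (final state q1 is an accept state)


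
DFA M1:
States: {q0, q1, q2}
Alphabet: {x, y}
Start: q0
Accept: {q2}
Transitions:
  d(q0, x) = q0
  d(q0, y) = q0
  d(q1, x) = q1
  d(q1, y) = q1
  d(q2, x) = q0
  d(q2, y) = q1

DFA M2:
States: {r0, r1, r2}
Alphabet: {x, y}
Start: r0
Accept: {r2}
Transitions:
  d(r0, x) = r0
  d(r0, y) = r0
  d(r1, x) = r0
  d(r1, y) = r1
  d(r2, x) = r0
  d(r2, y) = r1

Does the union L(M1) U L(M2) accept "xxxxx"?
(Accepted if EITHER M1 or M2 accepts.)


M1: final=q0 accepted=False
M2: final=r0 accepted=False

No, union rejects (neither accepts)


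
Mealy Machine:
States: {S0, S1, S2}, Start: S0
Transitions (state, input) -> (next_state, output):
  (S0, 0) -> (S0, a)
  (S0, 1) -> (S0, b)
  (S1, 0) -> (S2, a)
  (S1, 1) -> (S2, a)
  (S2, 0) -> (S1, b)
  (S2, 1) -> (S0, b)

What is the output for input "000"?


Step-by-step:
  (S0, 0) -> (S0, a)
  (S0, 0) -> (S0, a)
  (S0, 0) -> (S0, a)

"aaa"


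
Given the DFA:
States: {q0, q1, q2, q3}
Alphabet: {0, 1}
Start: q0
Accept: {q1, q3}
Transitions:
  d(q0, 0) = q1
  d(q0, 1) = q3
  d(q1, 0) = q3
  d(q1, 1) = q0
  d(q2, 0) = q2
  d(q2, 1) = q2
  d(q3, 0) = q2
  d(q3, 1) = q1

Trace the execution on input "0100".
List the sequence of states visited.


Input: 0100
d(q0, 0) = q1
d(q1, 1) = q0
d(q0, 0) = q1
d(q1, 0) = q3


q0 -> q1 -> q0 -> q1 -> q3


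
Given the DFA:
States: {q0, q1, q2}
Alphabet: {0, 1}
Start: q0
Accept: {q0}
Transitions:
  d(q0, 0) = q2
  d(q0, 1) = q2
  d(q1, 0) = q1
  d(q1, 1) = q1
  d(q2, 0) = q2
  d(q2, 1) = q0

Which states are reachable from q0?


BFS from q0:
  layer 0: {q0}
  layer 1: {q2}

{q0, q2}


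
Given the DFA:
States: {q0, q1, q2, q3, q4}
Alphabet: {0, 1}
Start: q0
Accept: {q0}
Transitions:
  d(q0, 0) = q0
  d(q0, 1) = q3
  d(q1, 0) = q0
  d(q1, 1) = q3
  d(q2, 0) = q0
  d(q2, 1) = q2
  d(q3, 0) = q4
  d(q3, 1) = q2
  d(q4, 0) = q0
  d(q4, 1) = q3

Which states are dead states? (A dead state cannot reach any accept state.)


Forward reachability from each state:
  q0 -> reaches accept state q0 (live)
  q1 -> reaches accept state q0 (live)
  q2 -> reaches accept state q0 (live)
  q3 -> reaches accept state q0 (live)
  q4 -> reaches accept state q0 (live)

None (all states can reach an accept state)


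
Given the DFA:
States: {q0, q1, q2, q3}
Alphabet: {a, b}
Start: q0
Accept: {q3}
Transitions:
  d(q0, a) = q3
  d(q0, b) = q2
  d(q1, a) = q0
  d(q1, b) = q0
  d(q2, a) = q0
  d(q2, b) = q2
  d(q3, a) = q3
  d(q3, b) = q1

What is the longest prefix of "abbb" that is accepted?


Run the DFA, marking each prefix where the state is accepting:
  "" -> q0 [reject]
  "a" -> q3 [accept]
  "ab" -> q1 [reject]
  "abb" -> q0 [reject]
  "abbb" -> q2 [reject]

"a"


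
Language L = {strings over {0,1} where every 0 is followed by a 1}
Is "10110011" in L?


'00' present: True; ends with '0': False

No, "10110011" is not in L


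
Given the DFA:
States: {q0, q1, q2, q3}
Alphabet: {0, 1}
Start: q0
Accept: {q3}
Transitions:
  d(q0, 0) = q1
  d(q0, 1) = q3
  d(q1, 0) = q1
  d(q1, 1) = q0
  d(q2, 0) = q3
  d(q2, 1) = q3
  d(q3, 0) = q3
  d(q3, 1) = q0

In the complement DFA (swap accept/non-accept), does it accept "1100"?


Trace: q0 -> q3 -> q0 -> q1 -> q1
Final: q1
Original accept: {q3}
Complement: q1 is not in original accept

Yes, complement accepts (original rejects)


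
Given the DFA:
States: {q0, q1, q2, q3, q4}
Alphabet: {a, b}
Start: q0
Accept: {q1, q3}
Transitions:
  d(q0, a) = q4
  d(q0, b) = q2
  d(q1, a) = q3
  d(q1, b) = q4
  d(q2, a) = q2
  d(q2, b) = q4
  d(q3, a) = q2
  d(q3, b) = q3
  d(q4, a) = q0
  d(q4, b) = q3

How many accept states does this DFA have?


Accept states listed: {q1, q3}
Counting: q1(1) q3(2)

2


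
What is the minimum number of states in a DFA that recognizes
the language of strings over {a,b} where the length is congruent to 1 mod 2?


States track (length) mod 2.
Need 2 states: one per remainder 0..1; accept = remainder 1.

2


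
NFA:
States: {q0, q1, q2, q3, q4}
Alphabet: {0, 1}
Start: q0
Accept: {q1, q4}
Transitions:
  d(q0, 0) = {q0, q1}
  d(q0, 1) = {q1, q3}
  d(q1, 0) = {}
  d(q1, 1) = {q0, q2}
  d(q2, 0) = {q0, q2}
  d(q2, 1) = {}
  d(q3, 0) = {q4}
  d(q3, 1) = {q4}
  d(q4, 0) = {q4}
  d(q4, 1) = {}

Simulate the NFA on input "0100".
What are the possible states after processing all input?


Start: {q0}
  --0--> {q0, q1}
  --1--> {q0, q1, q2, q3}
  --0--> {q0, q1, q2, q4}
  --0--> {q0, q1, q2, q4}

{q0, q1, q2, q4}


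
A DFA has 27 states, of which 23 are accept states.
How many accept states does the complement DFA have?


Complement swaps accept and non-accept states.
27 - 23 = 4

4


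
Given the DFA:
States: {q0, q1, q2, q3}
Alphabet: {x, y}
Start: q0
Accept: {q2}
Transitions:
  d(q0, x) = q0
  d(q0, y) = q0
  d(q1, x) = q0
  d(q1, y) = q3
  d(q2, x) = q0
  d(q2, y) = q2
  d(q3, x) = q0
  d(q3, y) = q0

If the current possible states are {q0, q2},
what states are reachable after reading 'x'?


Apply transition on 'x' from each current state:
  d(q0, x) = q0
  d(q2, x) = q0

{q0}


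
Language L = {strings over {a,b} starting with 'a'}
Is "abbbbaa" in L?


first symbol = 'a'

Yes, "abbbbaa" is in L


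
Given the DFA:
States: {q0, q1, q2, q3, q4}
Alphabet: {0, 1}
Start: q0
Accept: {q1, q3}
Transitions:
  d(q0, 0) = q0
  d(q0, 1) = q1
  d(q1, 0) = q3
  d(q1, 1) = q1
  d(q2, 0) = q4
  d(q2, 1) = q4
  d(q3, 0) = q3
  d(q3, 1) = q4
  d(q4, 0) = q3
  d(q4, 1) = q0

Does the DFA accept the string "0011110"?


Trace: q0 -> q0 -> q0 -> q1 -> q1 -> q1 -> q1 -> q3
Final state: q3
Accept states: {q1, q3}

Yes, accepted (final state q3 is an accept state)


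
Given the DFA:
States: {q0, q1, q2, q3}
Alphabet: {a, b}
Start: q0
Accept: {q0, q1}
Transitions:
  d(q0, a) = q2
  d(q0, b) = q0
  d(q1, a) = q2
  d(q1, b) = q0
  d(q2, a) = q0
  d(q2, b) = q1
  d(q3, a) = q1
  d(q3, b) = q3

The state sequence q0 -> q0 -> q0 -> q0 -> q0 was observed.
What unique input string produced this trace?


Trace back each transition to find the symbol:
  q0 --[b]--> q0
  q0 --[b]--> q0
  q0 --[b]--> q0
  q0 --[b]--> q0

"bbbb"


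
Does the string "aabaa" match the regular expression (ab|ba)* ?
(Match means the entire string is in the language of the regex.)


|string| = 5; first = 'a'; last = 'a'

No, "aabaa" does not match (ab|ba)*


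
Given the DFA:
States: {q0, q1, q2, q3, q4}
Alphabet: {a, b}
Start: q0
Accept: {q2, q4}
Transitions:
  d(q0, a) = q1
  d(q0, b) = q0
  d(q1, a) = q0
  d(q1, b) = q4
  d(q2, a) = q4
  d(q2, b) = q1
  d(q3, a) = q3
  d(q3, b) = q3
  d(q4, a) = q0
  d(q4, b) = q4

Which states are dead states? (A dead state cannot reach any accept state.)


Forward reachability from each state:
  q0 -> reaches accept state q4 (live)
  q1 -> reaches accept state q4 (live)
  q2 -> reaches accept state q2 (live)
  q3 -> reaches {q3}, no accept state (dead)
  q4 -> reaches accept state q4 (live)

{q3}


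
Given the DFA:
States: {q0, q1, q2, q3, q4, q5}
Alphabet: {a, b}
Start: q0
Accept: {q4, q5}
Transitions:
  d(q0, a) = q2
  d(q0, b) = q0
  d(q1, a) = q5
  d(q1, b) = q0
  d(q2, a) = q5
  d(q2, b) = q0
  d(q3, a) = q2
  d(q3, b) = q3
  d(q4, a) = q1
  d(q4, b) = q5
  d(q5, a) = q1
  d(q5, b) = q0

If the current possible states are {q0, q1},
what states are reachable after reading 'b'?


Apply transition on 'b' from each current state:
  d(q0, b) = q0
  d(q1, b) = q0

{q0}


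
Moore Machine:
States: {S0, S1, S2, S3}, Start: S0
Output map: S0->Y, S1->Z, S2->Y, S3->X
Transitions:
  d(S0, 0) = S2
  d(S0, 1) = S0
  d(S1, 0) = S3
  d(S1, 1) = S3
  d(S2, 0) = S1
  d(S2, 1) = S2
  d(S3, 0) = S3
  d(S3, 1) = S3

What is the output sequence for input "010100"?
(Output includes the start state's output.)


Start: S0 (output Y)
  --0--> S2 (output Y)
  --1--> S2 (output Y)
  --0--> S1 (output Z)
  --1--> S3 (output X)
  --0--> S3 (output X)
  --0--> S3 (output X)

"YYYZXXX"


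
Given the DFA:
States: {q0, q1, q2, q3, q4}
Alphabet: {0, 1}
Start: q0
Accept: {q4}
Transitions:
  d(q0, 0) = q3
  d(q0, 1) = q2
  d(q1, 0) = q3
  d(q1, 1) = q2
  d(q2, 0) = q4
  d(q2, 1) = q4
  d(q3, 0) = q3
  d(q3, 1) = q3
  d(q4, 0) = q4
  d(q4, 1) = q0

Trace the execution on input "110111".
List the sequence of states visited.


Input: 110111
d(q0, 1) = q2
d(q2, 1) = q4
d(q4, 0) = q4
d(q4, 1) = q0
d(q0, 1) = q2
d(q2, 1) = q4


q0 -> q2 -> q4 -> q4 -> q0 -> q2 -> q4


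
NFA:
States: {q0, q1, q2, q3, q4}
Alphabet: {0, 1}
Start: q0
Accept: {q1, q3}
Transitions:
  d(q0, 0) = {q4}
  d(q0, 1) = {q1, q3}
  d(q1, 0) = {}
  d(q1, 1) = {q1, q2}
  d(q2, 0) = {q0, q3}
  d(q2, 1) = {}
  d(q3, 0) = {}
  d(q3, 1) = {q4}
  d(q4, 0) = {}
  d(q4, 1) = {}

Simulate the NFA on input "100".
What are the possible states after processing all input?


Start: {q0}
  --1--> {q1, q3}
  --0--> {}
  --0--> {}

{} (empty set, no valid transitions)


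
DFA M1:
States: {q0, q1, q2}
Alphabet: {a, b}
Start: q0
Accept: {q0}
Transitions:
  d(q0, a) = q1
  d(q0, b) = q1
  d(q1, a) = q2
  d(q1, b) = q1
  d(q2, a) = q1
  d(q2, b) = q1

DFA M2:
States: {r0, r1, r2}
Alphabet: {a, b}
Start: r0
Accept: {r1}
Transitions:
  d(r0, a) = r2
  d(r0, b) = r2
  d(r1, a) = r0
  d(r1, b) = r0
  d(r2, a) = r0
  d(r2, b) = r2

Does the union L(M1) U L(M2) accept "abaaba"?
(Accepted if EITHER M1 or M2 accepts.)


M1: final=q2 accepted=False
M2: final=r0 accepted=False

No, union rejects (neither accepts)


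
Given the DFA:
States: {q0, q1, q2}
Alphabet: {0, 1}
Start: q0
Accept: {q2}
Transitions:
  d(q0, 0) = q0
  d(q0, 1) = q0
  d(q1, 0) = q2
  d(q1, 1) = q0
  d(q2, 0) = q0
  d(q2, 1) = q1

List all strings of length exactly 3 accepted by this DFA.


All strings of length 3: 8 total
Accepted: 0

None


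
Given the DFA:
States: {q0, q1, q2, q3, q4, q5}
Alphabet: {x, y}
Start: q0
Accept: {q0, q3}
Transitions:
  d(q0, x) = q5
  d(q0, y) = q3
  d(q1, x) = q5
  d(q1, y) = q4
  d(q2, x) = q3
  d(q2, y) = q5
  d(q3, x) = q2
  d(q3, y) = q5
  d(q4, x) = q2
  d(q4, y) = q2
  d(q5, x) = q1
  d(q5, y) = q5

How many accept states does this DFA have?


Accept states listed: {q0, q3}
Counting: q0(1) q3(2)

2


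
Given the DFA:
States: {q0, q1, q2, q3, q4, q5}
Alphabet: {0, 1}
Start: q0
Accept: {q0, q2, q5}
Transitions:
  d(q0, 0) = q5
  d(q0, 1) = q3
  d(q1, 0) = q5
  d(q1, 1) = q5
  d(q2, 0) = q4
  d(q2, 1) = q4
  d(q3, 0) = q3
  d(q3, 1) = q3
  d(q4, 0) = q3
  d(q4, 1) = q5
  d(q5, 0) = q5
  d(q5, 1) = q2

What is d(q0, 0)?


Looking up transition d(q0, 0)

q5


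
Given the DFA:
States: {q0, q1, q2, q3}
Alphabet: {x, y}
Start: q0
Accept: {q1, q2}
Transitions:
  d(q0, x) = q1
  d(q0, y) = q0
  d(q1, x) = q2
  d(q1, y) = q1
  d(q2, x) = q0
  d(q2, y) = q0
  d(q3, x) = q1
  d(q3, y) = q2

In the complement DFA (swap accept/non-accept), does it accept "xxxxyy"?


Trace: q0 -> q1 -> q2 -> q0 -> q1 -> q1 -> q1
Final: q1
Original accept: {q1, q2}
Complement: q1 is in original accept

No, complement rejects (original accepts)


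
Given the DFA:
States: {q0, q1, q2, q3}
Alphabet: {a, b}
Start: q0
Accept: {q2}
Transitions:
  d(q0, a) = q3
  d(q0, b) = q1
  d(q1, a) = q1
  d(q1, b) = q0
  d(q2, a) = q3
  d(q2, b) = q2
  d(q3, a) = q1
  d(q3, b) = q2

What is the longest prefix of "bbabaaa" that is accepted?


Run the DFA, marking each prefix where the state is accepting:
  "" -> q0 [reject]
  "b" -> q1 [reject]
  "bb" -> q0 [reject]
  "bba" -> q3 [reject]
  "bbab" -> q2 [accept]
  "bbaba" -> q3 [reject]
  "bbabaa" -> q1 [reject]
  "bbabaaa" -> q1 [reject]

"bbab"


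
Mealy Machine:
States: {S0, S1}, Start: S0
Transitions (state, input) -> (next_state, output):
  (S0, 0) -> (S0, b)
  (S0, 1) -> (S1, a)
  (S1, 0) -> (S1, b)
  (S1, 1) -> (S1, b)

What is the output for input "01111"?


Step-by-step:
  (S0, 0) -> (S0, b)
  (S0, 1) -> (S1, a)
  (S1, 1) -> (S1, b)
  (S1, 1) -> (S1, b)
  (S1, 1) -> (S1, b)

"babbb"


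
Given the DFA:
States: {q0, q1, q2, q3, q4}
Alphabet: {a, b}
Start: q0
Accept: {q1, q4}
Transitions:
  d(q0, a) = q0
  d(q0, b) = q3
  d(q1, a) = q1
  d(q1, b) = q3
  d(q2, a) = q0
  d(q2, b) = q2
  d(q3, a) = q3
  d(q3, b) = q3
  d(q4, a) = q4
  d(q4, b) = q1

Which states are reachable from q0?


BFS from q0:
  layer 0: {q0}
  layer 1: {q3}

{q0, q3}


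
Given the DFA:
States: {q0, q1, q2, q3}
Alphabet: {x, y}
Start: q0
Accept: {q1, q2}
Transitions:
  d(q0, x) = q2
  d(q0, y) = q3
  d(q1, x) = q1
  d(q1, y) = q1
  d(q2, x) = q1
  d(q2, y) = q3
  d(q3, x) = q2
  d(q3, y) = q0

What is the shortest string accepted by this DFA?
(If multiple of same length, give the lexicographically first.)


BFS by string length (lex-first path to each state shown):
  len 0: q0<-""
  len 1: q2<-"x", q3<-"y"
Found accept state at length 1.

"x"


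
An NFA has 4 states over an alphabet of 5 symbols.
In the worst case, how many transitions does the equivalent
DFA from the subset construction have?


Subset construction: one DFA state per subset of NFA states = 2^4 = 16 states.
Each DFA state has 5 outgoing transitions: 16 * 5 = 80

80


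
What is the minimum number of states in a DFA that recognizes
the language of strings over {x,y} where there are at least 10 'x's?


States: count = 0, 1, ..., 9, and a final '>= 10' state.
Total: 10 + 1 = 11. Accept = '>= 10' state.

11


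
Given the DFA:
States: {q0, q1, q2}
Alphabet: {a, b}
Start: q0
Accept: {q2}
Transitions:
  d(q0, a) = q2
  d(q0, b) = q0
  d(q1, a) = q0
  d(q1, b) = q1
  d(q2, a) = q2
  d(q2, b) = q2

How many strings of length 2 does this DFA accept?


Enumerating all length-2 strings:
  "aa" -> q2 [accept]
  "ab" -> q2 [accept]
  "ba" -> q2 [accept]
  "bb" -> q0 [reject]

3 out of 4


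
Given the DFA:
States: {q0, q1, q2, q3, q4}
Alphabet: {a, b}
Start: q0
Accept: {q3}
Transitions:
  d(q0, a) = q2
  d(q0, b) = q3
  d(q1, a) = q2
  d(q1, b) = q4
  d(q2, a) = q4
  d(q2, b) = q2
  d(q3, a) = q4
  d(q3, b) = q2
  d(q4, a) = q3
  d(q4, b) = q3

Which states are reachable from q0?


BFS from q0:
  layer 0: {q0}
  layer 1: {q2, q3}
  layer 2: {q4}

{q0, q2, q3, q4}


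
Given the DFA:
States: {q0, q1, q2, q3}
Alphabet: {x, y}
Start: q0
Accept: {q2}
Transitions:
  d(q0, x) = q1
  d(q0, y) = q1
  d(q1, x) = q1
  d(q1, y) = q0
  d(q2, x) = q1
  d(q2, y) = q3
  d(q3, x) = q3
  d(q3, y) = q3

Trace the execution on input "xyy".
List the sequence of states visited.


Input: xyy
d(q0, x) = q1
d(q1, y) = q0
d(q0, y) = q1


q0 -> q1 -> q0 -> q1


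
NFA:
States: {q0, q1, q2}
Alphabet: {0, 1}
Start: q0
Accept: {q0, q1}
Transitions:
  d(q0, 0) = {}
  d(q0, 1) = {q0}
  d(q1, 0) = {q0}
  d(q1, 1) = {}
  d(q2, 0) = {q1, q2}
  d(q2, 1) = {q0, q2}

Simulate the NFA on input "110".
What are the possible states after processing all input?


Start: {q0}
  --1--> {q0}
  --1--> {q0}
  --0--> {}

{} (empty set, no valid transitions)


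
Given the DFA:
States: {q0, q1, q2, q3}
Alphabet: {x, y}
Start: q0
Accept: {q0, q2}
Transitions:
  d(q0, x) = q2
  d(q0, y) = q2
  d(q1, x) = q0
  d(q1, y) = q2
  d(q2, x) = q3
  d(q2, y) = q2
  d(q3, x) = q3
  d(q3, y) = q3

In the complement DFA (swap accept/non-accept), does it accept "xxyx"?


Trace: q0 -> q2 -> q3 -> q3 -> q3
Final: q3
Original accept: {q0, q2}
Complement: q3 is not in original accept

Yes, complement accepts (original rejects)


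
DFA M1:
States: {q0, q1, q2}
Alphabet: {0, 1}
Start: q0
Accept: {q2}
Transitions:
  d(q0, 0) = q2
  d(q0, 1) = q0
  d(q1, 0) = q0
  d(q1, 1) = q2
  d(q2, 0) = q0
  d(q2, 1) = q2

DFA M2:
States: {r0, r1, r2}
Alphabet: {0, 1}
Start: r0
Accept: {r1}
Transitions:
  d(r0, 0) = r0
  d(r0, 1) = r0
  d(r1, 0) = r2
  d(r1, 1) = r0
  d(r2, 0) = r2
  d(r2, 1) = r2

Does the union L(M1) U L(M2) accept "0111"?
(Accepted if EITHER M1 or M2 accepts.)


M1: final=q2 accepted=True
M2: final=r0 accepted=False

Yes, union accepts


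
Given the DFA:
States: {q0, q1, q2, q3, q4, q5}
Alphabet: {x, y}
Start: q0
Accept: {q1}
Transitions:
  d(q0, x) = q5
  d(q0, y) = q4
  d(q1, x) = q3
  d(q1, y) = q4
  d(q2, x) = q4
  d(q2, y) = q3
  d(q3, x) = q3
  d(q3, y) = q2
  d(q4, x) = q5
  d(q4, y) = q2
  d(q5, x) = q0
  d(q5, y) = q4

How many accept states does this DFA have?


Accept states listed: {q1}
Counting: q1(1)

1


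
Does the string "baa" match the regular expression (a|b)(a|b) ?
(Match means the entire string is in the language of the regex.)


|string| = 3; first = 'b'; last = 'a'

No, "baa" does not match (a|b)(a|b)


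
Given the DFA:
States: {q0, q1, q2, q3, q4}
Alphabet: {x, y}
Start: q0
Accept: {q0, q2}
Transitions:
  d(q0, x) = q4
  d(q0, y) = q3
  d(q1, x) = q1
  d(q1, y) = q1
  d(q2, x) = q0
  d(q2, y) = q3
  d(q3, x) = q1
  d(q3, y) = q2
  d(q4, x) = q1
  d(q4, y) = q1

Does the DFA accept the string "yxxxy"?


Trace: q0 -> q3 -> q1 -> q1 -> q1 -> q1
Final state: q1
Accept states: {q0, q2}

No, rejected (final state q1 is not an accept state)


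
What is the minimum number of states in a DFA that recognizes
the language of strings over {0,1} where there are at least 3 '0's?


States: count = 0, 1, ..., 2, and a final '>= 3' state.
Total: 3 + 1 = 4. Accept = '>= 3' state.

4


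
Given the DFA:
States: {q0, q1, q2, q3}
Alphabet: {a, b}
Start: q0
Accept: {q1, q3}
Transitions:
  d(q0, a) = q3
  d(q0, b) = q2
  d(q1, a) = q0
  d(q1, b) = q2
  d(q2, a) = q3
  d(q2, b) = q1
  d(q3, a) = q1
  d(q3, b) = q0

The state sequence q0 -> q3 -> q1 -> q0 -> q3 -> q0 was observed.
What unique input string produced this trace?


Trace back each transition to find the symbol:
  q0 --[a]--> q3
  q3 --[a]--> q1
  q1 --[a]--> q0
  q0 --[a]--> q3
  q3 --[b]--> q0

"aaaab"


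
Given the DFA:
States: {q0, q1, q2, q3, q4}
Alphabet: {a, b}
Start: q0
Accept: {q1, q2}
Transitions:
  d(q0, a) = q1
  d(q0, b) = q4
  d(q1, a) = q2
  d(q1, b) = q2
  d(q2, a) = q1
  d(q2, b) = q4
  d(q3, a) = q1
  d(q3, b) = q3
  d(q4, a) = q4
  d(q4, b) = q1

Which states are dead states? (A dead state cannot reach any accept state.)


Forward reachability from each state:
  q0 -> reaches accept state q1 (live)
  q1 -> reaches accept state q1 (live)
  q2 -> reaches accept state q1 (live)
  q3 -> reaches accept state q1 (live)
  q4 -> reaches accept state q1 (live)

None (all states can reach an accept state)


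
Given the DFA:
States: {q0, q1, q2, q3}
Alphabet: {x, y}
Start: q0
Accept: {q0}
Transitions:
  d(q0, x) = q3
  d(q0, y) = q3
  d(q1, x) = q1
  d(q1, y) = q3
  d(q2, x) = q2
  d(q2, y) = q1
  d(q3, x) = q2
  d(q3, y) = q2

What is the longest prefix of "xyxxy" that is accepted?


Run the DFA, marking each prefix where the state is accepting:
  "" -> q0 [accept]
  "x" -> q3 [reject]
  "xy" -> q2 [reject]
  "xyx" -> q2 [reject]
  "xyxx" -> q2 [reject]
  "xyxxy" -> q1 [reject]

""


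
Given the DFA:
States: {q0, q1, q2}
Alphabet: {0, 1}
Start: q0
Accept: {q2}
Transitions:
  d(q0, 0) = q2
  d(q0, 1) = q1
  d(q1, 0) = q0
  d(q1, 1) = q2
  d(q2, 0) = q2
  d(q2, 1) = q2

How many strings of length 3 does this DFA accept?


Enumerating all length-3 strings:
  "000" -> q2 [accept]
  "001" -> q2 [accept]
  "010" -> q2 [accept]
  "011" -> q2 [accept]
  "100" -> q2 [accept]
  "101" -> q1 [reject]
  "110" -> q2 [accept]
  "111" -> q2 [accept]

7 out of 8


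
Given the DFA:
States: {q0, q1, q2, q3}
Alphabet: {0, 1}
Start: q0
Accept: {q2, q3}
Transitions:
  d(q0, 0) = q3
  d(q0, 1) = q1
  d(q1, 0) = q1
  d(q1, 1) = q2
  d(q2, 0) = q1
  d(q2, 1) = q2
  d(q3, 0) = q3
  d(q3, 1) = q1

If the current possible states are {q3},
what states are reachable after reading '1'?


Apply transition on '1' from each current state:
  d(q3, 1) = q1

{q1}


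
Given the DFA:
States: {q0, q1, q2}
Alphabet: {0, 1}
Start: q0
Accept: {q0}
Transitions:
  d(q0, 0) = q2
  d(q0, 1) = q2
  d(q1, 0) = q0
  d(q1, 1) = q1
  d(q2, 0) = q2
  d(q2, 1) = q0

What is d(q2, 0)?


Looking up transition d(q2, 0)

q2


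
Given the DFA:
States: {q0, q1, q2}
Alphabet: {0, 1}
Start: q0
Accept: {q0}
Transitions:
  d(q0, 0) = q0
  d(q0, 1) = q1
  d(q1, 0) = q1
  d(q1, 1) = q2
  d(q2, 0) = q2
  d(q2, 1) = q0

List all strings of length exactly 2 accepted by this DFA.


All strings of length 2: 4 total
Accepted: 1

"00"


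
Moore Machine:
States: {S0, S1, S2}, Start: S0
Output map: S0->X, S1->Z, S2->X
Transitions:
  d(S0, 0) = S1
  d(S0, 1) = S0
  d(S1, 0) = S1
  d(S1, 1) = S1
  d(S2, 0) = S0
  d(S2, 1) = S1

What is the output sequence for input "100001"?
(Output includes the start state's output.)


Start: S0 (output X)
  --1--> S0 (output X)
  --0--> S1 (output Z)
  --0--> S1 (output Z)
  --0--> S1 (output Z)
  --0--> S1 (output Z)
  --1--> S1 (output Z)

"XXZZZZZ"


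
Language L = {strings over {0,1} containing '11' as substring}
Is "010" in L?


'11' does not occur

No, "010" is not in L


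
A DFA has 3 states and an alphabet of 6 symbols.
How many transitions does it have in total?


Each state has exactly one transition per symbol.
3 * 6 = 18

18


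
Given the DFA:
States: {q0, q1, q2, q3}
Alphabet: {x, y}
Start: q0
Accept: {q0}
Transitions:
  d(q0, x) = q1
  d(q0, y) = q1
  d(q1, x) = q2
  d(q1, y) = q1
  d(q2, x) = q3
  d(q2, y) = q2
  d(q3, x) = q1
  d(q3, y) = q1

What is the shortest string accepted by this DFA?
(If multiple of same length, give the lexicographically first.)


BFS by string length (lex-first path to each state shown):
  len 0: q0<-""
Found accept state at length 0.

"" (empty string)


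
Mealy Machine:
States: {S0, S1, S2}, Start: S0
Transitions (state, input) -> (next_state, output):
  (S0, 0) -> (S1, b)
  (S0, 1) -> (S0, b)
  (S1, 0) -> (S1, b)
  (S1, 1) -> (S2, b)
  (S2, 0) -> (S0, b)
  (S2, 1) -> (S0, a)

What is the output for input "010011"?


Step-by-step:
  (S0, 0) -> (S1, b)
  (S1, 1) -> (S2, b)
  (S2, 0) -> (S0, b)
  (S0, 0) -> (S1, b)
  (S1, 1) -> (S2, b)
  (S2, 1) -> (S0, a)

"bbbbba"


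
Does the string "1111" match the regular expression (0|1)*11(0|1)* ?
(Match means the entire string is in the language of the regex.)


|string| = 4; first = '1'; last = '1'

Yes, "1111" matches (0|1)*11(0|1)*


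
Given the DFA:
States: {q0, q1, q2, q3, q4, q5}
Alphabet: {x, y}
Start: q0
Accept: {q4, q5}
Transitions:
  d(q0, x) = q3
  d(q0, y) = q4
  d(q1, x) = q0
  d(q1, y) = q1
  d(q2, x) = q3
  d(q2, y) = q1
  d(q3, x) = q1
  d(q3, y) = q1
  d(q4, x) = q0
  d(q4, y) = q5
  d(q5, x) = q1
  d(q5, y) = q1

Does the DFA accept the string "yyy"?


Trace: q0 -> q4 -> q5 -> q1
Final state: q1
Accept states: {q4, q5}

No, rejected (final state q1 is not an accept state)


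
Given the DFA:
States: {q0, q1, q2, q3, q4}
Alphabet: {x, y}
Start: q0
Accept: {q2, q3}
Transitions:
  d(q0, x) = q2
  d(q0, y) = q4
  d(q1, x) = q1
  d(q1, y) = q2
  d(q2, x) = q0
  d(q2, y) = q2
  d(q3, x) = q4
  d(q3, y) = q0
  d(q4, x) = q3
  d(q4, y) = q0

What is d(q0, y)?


Looking up transition d(q0, y)

q4


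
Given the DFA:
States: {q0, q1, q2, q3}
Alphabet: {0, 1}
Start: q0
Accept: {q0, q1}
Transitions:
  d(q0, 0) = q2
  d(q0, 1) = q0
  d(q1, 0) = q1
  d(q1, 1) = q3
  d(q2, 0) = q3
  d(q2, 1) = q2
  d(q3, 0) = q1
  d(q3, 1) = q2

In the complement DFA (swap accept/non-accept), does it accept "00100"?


Trace: q0 -> q2 -> q3 -> q2 -> q3 -> q1
Final: q1
Original accept: {q0, q1}
Complement: q1 is in original accept

No, complement rejects (original accepts)


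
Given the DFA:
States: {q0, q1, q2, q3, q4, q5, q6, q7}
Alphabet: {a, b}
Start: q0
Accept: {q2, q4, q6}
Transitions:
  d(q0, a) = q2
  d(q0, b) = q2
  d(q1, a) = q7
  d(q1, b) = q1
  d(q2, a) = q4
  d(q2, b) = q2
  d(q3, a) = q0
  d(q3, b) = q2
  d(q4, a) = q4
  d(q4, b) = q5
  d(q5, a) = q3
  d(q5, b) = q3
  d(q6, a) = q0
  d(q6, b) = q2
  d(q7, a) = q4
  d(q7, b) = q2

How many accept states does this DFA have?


Accept states listed: {q2, q4, q6}
Counting: q2(1) q4(2) q6(3)

3


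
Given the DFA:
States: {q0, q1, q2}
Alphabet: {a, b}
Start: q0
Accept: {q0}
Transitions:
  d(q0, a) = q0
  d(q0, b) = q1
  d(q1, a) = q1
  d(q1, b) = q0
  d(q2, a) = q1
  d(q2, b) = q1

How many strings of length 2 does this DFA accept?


Enumerating all length-2 strings:
  "aa" -> q0 [accept]
  "ab" -> q1 [reject]
  "ba" -> q1 [reject]
  "bb" -> q0 [accept]

2 out of 4


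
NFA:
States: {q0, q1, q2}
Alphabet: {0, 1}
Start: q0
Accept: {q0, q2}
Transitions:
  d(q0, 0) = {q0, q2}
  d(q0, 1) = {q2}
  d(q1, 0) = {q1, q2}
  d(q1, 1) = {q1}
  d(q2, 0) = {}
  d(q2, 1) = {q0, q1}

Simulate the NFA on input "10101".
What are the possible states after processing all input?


Start: {q0}
  --1--> {q2}
  --0--> {}
  --1--> {}
  --0--> {}
  --1--> {}

{} (empty set, no valid transitions)


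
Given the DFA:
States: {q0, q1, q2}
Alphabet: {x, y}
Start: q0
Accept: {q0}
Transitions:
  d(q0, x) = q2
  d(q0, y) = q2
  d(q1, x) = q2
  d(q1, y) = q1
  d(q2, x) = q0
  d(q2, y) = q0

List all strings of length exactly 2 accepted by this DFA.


All strings of length 2: 4 total
Accepted: 4

"xx", "xy", "yx", "yy"


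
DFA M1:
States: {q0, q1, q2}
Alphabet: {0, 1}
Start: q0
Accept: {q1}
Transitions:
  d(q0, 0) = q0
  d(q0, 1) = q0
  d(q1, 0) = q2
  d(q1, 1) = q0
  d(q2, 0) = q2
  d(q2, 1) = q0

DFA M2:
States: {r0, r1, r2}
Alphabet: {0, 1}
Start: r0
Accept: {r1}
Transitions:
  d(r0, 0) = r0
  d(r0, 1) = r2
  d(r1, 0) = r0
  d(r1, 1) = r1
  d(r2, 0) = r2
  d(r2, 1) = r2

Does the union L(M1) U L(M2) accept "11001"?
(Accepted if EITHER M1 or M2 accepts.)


M1: final=q0 accepted=False
M2: final=r2 accepted=False

No, union rejects (neither accepts)


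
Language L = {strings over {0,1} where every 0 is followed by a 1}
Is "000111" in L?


'00' present: True; ends with '0': False

No, "000111" is not in L


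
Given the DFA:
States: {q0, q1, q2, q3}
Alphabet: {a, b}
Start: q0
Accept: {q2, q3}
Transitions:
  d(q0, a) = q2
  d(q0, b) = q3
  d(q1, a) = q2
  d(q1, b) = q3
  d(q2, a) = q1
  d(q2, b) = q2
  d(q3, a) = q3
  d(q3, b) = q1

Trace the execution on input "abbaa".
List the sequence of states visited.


Input: abbaa
d(q0, a) = q2
d(q2, b) = q2
d(q2, b) = q2
d(q2, a) = q1
d(q1, a) = q2


q0 -> q2 -> q2 -> q2 -> q1 -> q2
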